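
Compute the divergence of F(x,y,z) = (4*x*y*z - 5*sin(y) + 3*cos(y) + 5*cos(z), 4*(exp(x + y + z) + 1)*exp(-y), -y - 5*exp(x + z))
4*y*z - 5*exp(x + z) - 4*exp(-y)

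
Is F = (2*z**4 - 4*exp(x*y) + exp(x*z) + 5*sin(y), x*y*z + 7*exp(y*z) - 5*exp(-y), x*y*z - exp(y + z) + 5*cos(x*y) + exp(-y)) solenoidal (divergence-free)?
No, ∇·F = x*y + x*z - 4*y*exp(x*y) + z*exp(x*z) + 7*z*exp(y*z) - exp(y + z) + 5*exp(-y)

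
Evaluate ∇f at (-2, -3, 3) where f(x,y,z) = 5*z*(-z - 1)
(0, 0, -35)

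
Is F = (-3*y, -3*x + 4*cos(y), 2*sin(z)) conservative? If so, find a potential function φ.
Yes, F is conservative. φ = -3*x*y + 4*sin(y) - 2*cos(z)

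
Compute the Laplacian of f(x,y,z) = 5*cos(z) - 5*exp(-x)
-5*cos(z) - 5*exp(-x)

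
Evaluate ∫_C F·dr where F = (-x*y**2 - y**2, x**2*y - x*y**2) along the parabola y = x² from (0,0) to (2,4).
-3392/105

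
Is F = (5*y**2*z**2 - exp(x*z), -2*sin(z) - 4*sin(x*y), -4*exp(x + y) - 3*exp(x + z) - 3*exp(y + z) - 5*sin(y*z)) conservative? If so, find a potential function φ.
No, ∇×F = (-5*z*cos(y*z) - 4*exp(x + y) - 3*exp(y + z) + 2*cos(z), -x*exp(x*z) + 10*y**2*z + 4*exp(x + y) + 3*exp(x + z), -2*y*(5*z**2 + 2*cos(x*y))) ≠ 0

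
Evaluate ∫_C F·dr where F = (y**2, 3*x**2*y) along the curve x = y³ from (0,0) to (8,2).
576/5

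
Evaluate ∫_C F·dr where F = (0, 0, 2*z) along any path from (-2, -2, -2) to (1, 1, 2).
0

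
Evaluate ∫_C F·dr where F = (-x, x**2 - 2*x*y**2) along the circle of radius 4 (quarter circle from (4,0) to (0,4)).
152/3 - 32*pi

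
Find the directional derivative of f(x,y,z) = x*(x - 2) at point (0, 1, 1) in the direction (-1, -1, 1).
2*sqrt(3)/3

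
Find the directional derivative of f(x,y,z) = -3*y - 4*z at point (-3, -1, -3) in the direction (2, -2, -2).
7*sqrt(3)/3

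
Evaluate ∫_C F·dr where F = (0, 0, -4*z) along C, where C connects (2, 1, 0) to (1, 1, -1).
-2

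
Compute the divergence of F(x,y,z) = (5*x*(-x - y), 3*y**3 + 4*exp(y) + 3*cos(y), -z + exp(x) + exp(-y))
-10*x + 9*y**2 - 5*y + 4*exp(y) - 3*sin(y) - 1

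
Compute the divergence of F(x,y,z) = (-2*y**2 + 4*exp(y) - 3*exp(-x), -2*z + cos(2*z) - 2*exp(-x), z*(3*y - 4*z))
3*y - 8*z + 3*exp(-x)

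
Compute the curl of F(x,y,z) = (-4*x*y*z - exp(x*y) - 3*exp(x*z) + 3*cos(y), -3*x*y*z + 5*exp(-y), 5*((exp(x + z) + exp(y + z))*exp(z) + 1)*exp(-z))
(3*x*y + 5*exp(y + z), -4*x*y - 3*x*exp(x*z) - 5*exp(x + z), 4*x*z + x*exp(x*y) - 3*y*z + 3*sin(y))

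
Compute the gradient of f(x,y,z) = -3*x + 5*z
(-3, 0, 5)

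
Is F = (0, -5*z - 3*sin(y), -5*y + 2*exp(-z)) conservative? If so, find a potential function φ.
Yes, F is conservative. φ = -5*y*z + 3*cos(y) - 2*exp(-z)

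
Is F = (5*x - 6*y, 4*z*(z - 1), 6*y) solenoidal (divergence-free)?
No, ∇·F = 5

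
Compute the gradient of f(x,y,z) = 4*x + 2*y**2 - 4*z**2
(4, 4*y, -8*z)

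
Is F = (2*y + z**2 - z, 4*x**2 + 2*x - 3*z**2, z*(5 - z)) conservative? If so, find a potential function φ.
No, ∇×F = (6*z, 2*z - 1, 8*x) ≠ 0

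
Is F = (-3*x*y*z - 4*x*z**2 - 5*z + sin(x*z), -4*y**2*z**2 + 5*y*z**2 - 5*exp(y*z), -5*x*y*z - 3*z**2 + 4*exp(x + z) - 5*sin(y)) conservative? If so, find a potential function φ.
No, ∇×F = (-5*x*z + 8*y**2*z - 10*y*z + 5*y*exp(y*z) - 5*cos(y), -3*x*y - 8*x*z + x*cos(x*z) + 5*y*z - 4*exp(x + z) - 5, 3*x*z) ≠ 0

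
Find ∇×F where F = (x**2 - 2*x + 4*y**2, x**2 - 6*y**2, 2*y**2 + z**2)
(4*y, 0, 2*x - 8*y)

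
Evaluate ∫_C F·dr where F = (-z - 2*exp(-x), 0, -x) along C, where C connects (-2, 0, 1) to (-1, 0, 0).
-2*exp(2) - 2 + 2*E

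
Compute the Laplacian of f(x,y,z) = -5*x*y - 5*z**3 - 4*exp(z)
-30*z - 4*exp(z)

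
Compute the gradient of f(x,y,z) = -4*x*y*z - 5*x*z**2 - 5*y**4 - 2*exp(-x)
(-4*y*z - 5*z**2 + 2*exp(-x), -4*x*z - 20*y**3, 2*x*(-2*y - 5*z))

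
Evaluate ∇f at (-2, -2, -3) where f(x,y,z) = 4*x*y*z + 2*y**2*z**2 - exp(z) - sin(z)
(24, -48, -32 - exp(-3) - cos(3))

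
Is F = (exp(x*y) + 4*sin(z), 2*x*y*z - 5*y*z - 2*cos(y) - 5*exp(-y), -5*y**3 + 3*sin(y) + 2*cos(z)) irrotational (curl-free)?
No, ∇×F = (-2*x*y - 15*y**2 + 5*y + 3*cos(y), 4*cos(z), -x*exp(x*y) + 2*y*z)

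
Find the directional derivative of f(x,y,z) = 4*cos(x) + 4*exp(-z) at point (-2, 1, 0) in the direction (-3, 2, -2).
4*sqrt(17)*(2 - 3*sin(2))/17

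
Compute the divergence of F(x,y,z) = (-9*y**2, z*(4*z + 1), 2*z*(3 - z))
6 - 4*z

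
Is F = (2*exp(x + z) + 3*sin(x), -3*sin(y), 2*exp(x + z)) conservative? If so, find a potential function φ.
Yes, F is conservative. φ = 2*exp(x + z) - 3*cos(x) + 3*cos(y)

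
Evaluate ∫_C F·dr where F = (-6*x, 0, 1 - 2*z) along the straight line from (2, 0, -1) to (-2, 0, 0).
2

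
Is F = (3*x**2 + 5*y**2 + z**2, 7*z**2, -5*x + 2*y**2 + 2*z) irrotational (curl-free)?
No, ∇×F = (4*y - 14*z, 2*z + 5, -10*y)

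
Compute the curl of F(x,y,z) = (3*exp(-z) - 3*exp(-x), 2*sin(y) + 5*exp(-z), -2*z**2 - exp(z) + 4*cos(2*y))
(-8*sin(2*y) + 5*exp(-z), -3*exp(-z), 0)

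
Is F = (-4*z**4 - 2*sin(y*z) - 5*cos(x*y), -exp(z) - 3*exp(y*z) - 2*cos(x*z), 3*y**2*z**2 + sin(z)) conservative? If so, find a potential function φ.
No, ∇×F = (-2*x*sin(x*z) + 6*y*z**2 + 3*y*exp(y*z) + exp(z), -2*y*cos(y*z) - 16*z**3, -5*x*sin(x*y) + 2*z*sin(x*z) + 2*z*cos(y*z)) ≠ 0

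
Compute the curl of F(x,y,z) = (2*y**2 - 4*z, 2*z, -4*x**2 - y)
(-3, 8*x - 4, -4*y)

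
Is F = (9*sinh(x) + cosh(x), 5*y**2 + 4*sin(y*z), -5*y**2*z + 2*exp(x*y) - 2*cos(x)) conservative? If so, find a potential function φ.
No, ∇×F = (2*x*exp(x*y) - 10*y*z - 4*y*cos(y*z), -2*y*exp(x*y) - 2*sin(x), 0) ≠ 0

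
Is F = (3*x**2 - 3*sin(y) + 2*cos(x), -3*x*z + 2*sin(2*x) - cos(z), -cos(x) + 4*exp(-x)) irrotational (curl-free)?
No, ∇×F = (3*x - sin(z), -sin(x) + 4*exp(-x), -3*z + 4*cos(2*x) + 3*cos(y))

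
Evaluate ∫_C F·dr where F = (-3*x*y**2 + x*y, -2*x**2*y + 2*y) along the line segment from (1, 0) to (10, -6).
-4590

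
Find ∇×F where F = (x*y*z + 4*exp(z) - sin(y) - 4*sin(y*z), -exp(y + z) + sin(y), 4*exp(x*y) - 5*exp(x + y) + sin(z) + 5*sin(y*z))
(4*x*exp(x*y) + 5*z*cos(y*z) - 5*exp(x + y) + exp(y + z), x*y - 4*y*exp(x*y) - 4*y*cos(y*z) + 4*exp(z) + 5*exp(x + y), -x*z + 4*z*cos(y*z) + cos(y))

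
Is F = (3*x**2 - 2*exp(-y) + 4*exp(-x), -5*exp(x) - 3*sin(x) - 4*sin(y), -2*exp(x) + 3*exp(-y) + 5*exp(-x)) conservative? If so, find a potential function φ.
No, ∇×F = (-3*exp(-y), 2*exp(x) + 5*exp(-x), -5*exp(x) - 3*cos(x) - 2*exp(-y)) ≠ 0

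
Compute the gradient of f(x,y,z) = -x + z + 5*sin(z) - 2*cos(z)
(-1, 0, 2*sin(z) + 5*cos(z) + 1)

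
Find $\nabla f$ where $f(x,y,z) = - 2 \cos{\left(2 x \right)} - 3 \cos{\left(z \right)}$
(4*sin(2*x), 0, 3*sin(z))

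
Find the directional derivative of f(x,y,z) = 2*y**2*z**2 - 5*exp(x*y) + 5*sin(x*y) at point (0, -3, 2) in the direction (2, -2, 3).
312*sqrt(17)/17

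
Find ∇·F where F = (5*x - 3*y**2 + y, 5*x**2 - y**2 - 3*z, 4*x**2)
5 - 2*y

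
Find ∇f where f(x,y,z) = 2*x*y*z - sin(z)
(2*y*z, 2*x*z, 2*x*y - cos(z))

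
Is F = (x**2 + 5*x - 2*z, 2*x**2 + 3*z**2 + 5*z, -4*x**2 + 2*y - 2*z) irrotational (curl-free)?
No, ∇×F = (-6*z - 3, 8*x - 2, 4*x)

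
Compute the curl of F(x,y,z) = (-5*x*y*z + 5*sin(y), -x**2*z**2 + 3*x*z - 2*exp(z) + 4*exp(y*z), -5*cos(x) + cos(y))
(2*x**2*z - 3*x - 4*y*exp(y*z) + 2*exp(z) - sin(y), -5*x*y - 5*sin(x), -2*x*z**2 + 5*x*z + 3*z - 5*cos(y))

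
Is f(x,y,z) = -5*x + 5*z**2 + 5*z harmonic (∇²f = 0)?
No, ∇²f = 10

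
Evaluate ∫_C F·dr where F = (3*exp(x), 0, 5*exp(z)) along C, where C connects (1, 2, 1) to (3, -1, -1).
(5 + (-8 + 3*exp(2))*exp(2))*exp(-1)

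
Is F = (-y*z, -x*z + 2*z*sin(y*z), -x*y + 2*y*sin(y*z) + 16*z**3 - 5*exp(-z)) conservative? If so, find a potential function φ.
Yes, F is conservative. φ = -x*y*z + 4*z**4 - 2*cos(y*z) + 5*exp(-z)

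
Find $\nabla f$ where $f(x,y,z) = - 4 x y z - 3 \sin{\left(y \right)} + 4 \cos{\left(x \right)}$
(-4*y*z - 4*sin(x), -4*x*z - 3*cos(y), -4*x*y)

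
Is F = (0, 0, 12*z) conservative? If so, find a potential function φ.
Yes, F is conservative. φ = 6*z**2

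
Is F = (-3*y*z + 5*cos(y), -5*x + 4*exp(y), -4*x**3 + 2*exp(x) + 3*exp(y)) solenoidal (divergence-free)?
No, ∇·F = 4*exp(y)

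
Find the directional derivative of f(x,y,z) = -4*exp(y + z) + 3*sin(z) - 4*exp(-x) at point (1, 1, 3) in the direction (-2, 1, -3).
sqrt(14)*(-8 - 9*E*cos(3) + 8*exp(5))*exp(-1)/14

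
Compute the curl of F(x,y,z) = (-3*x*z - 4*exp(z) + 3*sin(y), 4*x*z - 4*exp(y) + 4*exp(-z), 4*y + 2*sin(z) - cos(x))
(-4*x + 4 + 4*exp(-z), -3*x - 4*exp(z) - sin(x), 4*z - 3*cos(y))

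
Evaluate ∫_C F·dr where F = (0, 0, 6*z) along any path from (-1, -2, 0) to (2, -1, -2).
12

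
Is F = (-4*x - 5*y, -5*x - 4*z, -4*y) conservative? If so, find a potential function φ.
Yes, F is conservative. φ = -2*x**2 - 5*x*y - 4*y*z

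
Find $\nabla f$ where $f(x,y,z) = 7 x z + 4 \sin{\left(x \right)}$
(7*z + 4*cos(x), 0, 7*x)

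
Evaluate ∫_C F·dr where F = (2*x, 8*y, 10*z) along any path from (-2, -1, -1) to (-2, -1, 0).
-5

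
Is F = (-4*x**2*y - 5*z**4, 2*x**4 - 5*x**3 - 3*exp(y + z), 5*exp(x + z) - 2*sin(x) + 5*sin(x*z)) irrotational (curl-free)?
No, ∇×F = (3*exp(y + z), -20*z**3 - 5*z*cos(x*z) - 5*exp(x + z) + 2*cos(x), x**2*(8*x - 11))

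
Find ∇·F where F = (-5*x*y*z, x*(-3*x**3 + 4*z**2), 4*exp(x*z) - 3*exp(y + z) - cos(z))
4*x*exp(x*z) - 5*y*z - 3*exp(y + z) + sin(z)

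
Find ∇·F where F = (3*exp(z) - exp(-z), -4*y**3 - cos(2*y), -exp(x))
-12*y**2 + 2*sin(2*y)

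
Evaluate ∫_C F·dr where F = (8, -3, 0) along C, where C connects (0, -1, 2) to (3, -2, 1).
27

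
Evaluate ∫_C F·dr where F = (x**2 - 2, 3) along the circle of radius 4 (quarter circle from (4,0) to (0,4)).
-4/3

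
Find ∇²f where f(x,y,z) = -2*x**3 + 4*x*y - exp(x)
-12*x - exp(x)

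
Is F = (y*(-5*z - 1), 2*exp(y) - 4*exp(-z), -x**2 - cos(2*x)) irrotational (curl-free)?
No, ∇×F = (-4*exp(-z), 2*x - 5*y - 2*sin(2*x), 5*z + 1)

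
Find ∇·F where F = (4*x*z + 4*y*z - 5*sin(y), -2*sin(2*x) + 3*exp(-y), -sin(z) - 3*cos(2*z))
4*z + 6*sin(2*z) - cos(z) - 3*exp(-y)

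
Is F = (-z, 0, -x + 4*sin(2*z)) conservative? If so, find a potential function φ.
Yes, F is conservative. φ = -x*z - 2*cos(2*z)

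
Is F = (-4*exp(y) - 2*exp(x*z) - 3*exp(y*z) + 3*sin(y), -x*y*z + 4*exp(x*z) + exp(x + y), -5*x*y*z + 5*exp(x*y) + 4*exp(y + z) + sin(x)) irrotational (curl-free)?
No, ∇×F = (x*y - 5*x*z + 5*x*exp(x*y) - 4*x*exp(x*z) + 4*exp(y + z), -2*x*exp(x*z) + 5*y*z - 5*y*exp(x*y) - 3*y*exp(y*z) - cos(x), -y*z + 4*z*exp(x*z) + 3*z*exp(y*z) + 4*exp(y) + exp(x + y) - 3*cos(y))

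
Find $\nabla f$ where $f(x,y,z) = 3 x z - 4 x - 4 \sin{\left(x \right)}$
(3*z - 4*cos(x) - 4, 0, 3*x)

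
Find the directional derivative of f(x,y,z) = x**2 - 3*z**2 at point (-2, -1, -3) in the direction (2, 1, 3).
23*sqrt(14)/7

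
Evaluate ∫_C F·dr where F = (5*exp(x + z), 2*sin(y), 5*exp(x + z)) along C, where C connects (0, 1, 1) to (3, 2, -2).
-2*cos(2) + 2*cos(1)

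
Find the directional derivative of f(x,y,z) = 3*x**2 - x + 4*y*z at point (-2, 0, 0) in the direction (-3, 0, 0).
13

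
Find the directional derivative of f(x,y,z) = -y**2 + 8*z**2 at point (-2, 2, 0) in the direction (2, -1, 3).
2*sqrt(14)/7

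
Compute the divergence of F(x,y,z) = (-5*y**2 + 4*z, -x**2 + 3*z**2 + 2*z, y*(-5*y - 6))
0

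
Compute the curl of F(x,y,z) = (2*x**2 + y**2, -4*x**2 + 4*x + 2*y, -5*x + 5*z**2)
(0, 5, -8*x - 2*y + 4)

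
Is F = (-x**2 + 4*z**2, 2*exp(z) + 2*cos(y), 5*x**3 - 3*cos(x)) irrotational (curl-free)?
No, ∇×F = (-2*exp(z), -15*x**2 + 8*z - 3*sin(x), 0)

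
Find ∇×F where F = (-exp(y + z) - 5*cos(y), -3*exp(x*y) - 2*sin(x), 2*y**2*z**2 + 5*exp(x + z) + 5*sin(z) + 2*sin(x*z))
(4*y*z**2, -2*z*cos(x*z) - 5*exp(x + z) - exp(y + z), -3*y*exp(x*y) + exp(y + z) - 5*sin(y) - 2*cos(x))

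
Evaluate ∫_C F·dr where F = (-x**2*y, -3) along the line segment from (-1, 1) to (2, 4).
-75/4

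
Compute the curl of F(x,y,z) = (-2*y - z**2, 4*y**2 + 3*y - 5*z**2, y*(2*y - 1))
(4*y + 10*z - 1, -2*z, 2)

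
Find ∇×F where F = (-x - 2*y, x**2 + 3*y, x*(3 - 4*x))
(0, 8*x - 3, 2*x + 2)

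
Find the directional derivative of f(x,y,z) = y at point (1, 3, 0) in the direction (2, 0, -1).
0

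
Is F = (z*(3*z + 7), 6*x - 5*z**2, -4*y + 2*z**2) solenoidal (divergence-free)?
No, ∇·F = 4*z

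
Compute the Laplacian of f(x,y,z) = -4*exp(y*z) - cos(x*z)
x**2*cos(x*z) - 4*y**2*exp(y*z) - 4*z**2*exp(y*z) + z**2*cos(x*z)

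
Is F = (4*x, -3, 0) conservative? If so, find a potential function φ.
Yes, F is conservative. φ = 2*x**2 - 3*y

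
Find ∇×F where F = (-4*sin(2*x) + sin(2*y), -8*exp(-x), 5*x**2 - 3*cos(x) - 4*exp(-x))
(0, -10*x - 3*sin(x) - 4*exp(-x), -2*cos(2*y) + 8*exp(-x))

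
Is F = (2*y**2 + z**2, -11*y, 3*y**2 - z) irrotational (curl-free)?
No, ∇×F = (6*y, 2*z, -4*y)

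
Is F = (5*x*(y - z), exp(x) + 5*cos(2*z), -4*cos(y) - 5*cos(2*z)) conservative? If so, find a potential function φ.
No, ∇×F = (4*sin(y) + 10*sin(2*z), -5*x, -5*x + exp(x)) ≠ 0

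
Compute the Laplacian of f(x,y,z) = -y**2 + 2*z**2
2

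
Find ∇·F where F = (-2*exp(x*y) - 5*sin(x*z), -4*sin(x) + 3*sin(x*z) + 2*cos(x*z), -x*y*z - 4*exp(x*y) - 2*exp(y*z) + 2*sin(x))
-x*y - 2*y*exp(x*y) - 2*y*exp(y*z) - 5*z*cos(x*z)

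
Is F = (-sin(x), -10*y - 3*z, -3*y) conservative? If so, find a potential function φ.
Yes, F is conservative. φ = -5*y**2 - 3*y*z + cos(x)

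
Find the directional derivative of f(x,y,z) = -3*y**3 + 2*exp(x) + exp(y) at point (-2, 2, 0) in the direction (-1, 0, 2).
-2*sqrt(5)*exp(-2)/5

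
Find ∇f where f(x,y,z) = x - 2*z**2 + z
(1, 0, 1 - 4*z)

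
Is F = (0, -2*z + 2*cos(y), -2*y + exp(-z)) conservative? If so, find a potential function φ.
Yes, F is conservative. φ = -2*y*z + 2*sin(y) - exp(-z)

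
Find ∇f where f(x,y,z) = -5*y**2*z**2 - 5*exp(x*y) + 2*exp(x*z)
(-5*y*exp(x*y) + 2*z*exp(x*z), -5*x*exp(x*y) - 10*y*z**2, 2*x*exp(x*z) - 10*y**2*z)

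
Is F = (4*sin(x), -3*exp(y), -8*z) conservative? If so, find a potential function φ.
Yes, F is conservative. φ = -4*z**2 - 3*exp(y) - 4*cos(x)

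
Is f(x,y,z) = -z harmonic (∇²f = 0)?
Yes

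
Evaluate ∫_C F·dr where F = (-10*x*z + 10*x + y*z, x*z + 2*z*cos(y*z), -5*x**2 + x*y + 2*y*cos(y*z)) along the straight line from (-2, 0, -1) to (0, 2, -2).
-40 - 2*sin(4)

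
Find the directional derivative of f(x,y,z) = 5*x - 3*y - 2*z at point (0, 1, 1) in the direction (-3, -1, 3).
-18*sqrt(19)/19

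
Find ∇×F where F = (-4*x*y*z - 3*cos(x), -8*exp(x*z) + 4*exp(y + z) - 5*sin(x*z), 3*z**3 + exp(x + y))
(8*x*exp(x*z) + 5*x*cos(x*z) + exp(x + y) - 4*exp(y + z), -4*x*y - exp(x + y), z*(4*x - 8*exp(x*z) - 5*cos(x*z)))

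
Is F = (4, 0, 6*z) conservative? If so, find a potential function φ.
Yes, F is conservative. φ = 4*x + 3*z**2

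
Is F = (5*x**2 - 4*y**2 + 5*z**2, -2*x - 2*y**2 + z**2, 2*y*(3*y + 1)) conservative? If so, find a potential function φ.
No, ∇×F = (12*y - 2*z + 2, 10*z, 8*y - 2) ≠ 0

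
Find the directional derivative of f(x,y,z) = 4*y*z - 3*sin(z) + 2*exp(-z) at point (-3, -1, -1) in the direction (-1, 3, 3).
-3*sqrt(19)*(3*cos(1) + 2*E + 8)/19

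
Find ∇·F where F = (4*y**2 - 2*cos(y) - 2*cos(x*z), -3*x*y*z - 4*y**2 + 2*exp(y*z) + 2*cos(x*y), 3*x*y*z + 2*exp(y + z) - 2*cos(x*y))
3*x*y - 3*x*z - 2*x*sin(x*y) - 8*y + 2*z*exp(y*z) + 2*z*sin(x*z) + 2*exp(y + z)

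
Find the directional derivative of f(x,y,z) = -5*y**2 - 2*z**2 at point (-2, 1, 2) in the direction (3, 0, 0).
0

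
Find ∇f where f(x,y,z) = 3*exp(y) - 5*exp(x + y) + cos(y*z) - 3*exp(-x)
((3 - 5*exp(2*x + y))*exp(-x), -z*sin(y*z) + 3*exp(y) - 5*exp(x + y), -y*sin(y*z))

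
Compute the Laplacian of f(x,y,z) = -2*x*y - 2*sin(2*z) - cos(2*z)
8*sin(2*z) + 4*cos(2*z)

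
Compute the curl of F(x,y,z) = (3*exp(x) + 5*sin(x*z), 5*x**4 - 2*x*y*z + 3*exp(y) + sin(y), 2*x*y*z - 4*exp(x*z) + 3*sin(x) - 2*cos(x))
(2*x*(y + z), 5*x*cos(x*z) - 2*y*z + 4*z*exp(x*z) - 2*sin(x) - 3*cos(x), 20*x**3 - 2*y*z)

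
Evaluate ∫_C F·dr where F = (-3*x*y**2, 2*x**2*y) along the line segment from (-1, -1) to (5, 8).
-486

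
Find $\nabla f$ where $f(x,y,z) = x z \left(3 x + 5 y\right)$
(z*(6*x + 5*y), 5*x*z, x*(3*x + 5*y))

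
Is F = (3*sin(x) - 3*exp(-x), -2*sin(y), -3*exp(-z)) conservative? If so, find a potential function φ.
Yes, F is conservative. φ = -3*cos(x) + 2*cos(y) + 3*exp(-z) + 3*exp(-x)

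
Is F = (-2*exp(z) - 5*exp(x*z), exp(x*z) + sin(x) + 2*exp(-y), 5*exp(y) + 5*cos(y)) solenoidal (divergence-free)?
No, ∇·F = -5*z*exp(x*z) - 2*exp(-y)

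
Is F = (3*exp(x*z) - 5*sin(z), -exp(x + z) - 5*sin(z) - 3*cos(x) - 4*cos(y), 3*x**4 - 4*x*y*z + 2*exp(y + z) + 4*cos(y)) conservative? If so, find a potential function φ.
No, ∇×F = (-4*x*z + exp(x + z) + 2*exp(y + z) - 4*sin(y) + 5*cos(z), -12*x**3 + 3*x*exp(x*z) + 4*y*z - 5*cos(z), -exp(x + z) + 3*sin(x)) ≠ 0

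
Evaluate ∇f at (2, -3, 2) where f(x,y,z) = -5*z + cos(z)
(0, 0, -5 - sin(2))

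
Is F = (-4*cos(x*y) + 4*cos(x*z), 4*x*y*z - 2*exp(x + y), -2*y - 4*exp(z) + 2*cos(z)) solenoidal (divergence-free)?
No, ∇·F = 4*x*z + 4*y*sin(x*y) - 4*z*sin(x*z) - 4*exp(z) - 2*exp(x + y) - 2*sin(z)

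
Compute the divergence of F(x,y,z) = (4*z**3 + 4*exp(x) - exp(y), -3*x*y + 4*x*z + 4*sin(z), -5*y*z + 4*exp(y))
-3*x - 5*y + 4*exp(x)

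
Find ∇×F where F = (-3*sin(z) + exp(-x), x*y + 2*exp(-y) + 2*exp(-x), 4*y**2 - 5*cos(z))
(8*y, -3*cos(z), y - 2*exp(-x))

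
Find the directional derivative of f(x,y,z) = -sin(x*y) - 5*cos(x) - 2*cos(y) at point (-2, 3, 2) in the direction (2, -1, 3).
-sqrt(14)*(sin(3) + 4*cos(6) + 5*sin(2))/7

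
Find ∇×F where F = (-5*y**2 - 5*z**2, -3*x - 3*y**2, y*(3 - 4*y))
(3 - 8*y, -10*z, 10*y - 3)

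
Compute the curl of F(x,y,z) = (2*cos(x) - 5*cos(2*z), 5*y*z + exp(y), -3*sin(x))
(-5*y, 10*sin(2*z) + 3*cos(x), 0)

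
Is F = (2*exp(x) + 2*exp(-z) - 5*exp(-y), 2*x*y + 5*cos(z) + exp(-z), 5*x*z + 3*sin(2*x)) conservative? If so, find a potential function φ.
No, ∇×F = (5*sin(z) + exp(-z), -5*z - 6*cos(2*x) - 2*exp(-z), 2*y - 5*exp(-y)) ≠ 0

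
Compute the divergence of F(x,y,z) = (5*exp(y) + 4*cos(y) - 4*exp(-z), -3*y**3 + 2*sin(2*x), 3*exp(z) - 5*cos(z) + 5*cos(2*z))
-9*y**2 + 3*exp(z) + 5*sin(z) - 10*sin(2*z)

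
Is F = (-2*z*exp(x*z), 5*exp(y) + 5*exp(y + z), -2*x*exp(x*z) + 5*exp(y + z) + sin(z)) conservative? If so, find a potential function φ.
Yes, F is conservative. φ = 5*exp(y) - 2*exp(x*z) + 5*exp(y + z) - cos(z)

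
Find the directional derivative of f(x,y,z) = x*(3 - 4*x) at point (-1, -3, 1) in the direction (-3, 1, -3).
-33*sqrt(19)/19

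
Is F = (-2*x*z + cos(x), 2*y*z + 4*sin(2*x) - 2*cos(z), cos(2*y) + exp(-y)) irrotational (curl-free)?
No, ∇×F = ((-2*(y + sin(2*y) + sin(z))*exp(y) - 1)*exp(-y), -2*x, 8*cos(2*x))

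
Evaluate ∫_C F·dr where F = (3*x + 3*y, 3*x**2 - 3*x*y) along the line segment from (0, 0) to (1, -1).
-2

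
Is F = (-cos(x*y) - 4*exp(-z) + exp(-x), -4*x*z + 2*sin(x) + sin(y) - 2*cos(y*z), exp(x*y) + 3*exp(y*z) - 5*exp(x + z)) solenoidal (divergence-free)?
No, ∇·F = 3*y*exp(y*z) + y*sin(x*y) + 2*z*sin(y*z) - 5*exp(x + z) + cos(y) - exp(-x)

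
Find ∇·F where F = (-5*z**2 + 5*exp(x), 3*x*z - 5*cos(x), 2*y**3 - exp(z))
5*exp(x) - exp(z)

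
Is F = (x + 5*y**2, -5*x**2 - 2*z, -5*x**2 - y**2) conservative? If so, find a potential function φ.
No, ∇×F = (2 - 2*y, 10*x, -10*x - 10*y) ≠ 0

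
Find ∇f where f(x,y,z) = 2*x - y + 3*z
(2, -1, 3)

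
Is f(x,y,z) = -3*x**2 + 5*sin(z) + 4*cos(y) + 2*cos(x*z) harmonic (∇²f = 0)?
No, ∇²f = -2*x**2*cos(x*z) - 2*z**2*cos(x*z) - 5*sin(z) - 4*cos(y) - 6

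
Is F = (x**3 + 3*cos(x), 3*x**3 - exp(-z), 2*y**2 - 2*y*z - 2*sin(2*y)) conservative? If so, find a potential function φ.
No, ∇×F = (4*y - 2*z - 4*cos(2*y) - exp(-z), 0, 9*x**2) ≠ 0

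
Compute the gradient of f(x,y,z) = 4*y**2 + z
(0, 8*y, 1)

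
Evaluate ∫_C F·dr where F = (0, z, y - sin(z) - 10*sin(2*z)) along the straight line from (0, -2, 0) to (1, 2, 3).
cos(3) + 5*cos(6)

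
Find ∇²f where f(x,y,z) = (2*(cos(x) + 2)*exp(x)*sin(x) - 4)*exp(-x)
-4*sin(x) - 4*sin(2*x) - 4*exp(-x)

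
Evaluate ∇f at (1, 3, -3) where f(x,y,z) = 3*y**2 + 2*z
(0, 18, 2)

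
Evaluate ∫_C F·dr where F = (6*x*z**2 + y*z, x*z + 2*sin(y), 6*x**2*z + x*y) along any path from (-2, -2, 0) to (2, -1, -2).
-2*cos(1) + 2*cos(2) + 52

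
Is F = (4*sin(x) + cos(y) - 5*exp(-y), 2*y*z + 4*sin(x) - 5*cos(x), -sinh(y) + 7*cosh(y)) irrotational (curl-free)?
No, ∇×F = (-2*y + 7*sinh(y) - cosh(y), 0, 5*sin(x) + sin(y) + 4*cos(x) - 5*exp(-y))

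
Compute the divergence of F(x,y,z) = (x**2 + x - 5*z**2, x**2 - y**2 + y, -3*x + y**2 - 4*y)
2*x - 2*y + 2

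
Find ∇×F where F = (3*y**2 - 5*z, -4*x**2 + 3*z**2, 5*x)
(-6*z, -10, -8*x - 6*y)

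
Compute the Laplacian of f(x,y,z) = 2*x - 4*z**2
-8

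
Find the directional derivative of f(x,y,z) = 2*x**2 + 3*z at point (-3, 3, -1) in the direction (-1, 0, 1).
15*sqrt(2)/2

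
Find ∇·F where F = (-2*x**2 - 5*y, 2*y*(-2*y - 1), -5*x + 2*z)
-4*x - 8*y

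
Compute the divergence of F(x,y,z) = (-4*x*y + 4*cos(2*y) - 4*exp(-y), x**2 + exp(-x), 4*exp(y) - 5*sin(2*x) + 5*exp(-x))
-4*y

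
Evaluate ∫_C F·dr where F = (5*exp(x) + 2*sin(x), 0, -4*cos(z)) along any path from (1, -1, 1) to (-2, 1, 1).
-5*E + 5*exp(-2) - 2*cos(2) + 2*cos(1)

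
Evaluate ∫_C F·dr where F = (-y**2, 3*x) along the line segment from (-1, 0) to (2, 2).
-1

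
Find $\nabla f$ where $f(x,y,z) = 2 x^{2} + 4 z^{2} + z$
(4*x, 0, 8*z + 1)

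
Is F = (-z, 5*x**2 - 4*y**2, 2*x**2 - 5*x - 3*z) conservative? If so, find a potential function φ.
No, ∇×F = (0, 4 - 4*x, 10*x) ≠ 0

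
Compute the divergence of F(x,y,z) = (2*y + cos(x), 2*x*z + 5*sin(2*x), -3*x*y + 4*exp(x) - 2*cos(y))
-sin(x)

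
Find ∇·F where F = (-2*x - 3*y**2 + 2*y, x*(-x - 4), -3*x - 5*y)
-2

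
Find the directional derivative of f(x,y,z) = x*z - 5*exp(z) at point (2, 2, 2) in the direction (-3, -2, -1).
sqrt(14)*(-8 + 5*exp(2))/14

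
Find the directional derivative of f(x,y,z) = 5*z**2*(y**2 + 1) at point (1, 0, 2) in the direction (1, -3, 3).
60*sqrt(19)/19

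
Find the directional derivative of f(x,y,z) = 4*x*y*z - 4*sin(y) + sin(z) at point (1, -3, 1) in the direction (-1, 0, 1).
sqrt(2)*cos(1)/2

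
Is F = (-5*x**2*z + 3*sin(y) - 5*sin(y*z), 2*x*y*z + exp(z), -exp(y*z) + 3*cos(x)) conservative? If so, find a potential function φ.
No, ∇×F = (-2*x*y - z*exp(y*z) - exp(z), -5*x**2 - 5*y*cos(y*z) + 3*sin(x), 2*y*z + 5*z*cos(y*z) - 3*cos(y)) ≠ 0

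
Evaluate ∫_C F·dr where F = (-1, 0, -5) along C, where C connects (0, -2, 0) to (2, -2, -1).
3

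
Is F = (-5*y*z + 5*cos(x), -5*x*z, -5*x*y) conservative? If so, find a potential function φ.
Yes, F is conservative. φ = -5*x*y*z + 5*sin(x)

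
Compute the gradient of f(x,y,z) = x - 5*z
(1, 0, -5)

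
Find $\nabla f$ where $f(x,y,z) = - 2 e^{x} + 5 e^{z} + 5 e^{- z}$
(-2*exp(x), 0, 10*sinh(z))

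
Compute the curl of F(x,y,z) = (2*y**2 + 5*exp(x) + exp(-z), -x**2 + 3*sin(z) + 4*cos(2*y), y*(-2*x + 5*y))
(-2*x + 10*y - 3*cos(z), 2*y - exp(-z), -2*x - 4*y)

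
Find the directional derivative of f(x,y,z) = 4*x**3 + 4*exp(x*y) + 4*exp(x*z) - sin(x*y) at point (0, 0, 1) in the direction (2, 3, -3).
4*sqrt(22)/11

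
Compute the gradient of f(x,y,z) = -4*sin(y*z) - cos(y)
(0, -4*z*cos(y*z) + sin(y), -4*y*cos(y*z))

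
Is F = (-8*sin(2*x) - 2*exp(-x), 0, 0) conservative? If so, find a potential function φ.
Yes, F is conservative. φ = 4*cos(2*x) + 2*exp(-x)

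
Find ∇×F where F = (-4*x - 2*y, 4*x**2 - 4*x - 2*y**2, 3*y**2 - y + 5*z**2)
(6*y - 1, 0, 8*x - 2)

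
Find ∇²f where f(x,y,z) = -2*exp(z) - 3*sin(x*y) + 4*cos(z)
3*x**2*sin(x*y) + 3*y**2*sin(x*y) - 2*exp(z) - 4*cos(z)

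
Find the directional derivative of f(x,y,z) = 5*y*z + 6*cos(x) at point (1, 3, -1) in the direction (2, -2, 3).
sqrt(17)*(55 - 12*sin(1))/17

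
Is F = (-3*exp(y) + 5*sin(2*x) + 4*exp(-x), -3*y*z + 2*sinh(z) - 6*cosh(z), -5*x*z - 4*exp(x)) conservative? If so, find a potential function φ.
No, ∇×F = (3*y + 6*sinh(z) - 2*cosh(z), 5*z + 4*exp(x), 3*exp(y)) ≠ 0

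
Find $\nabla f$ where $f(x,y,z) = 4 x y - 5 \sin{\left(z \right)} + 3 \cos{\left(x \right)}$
(4*y - 3*sin(x), 4*x, -5*cos(z))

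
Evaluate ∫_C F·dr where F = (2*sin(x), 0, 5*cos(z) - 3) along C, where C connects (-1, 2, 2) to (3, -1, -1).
-5*sin(2) - 5*sin(1) + 2*cos(1) - 2*cos(3) + 9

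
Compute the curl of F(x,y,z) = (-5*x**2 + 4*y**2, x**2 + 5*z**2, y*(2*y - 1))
(4*y - 10*z - 1, 0, 2*x - 8*y)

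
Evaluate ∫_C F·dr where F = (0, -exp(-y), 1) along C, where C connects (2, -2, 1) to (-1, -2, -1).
-2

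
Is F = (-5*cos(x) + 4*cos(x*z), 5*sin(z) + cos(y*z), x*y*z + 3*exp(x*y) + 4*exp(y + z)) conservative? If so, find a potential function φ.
No, ∇×F = (x*z + 3*x*exp(x*y) + y*sin(y*z) + 4*exp(y + z) - 5*cos(z), -4*x*sin(x*z) - y*z - 3*y*exp(x*y), 0) ≠ 0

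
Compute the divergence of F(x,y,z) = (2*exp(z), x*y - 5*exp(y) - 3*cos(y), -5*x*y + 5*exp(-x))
x - 5*exp(y) + 3*sin(y)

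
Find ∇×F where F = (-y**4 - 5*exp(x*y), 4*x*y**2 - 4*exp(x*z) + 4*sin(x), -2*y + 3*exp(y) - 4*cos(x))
(4*x*exp(x*z) + 3*exp(y) - 2, -4*sin(x), 5*x*exp(x*y) + 4*y**3 + 4*y**2 - 4*z*exp(x*z) + 4*cos(x))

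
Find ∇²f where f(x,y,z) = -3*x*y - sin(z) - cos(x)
sin(z) + cos(x)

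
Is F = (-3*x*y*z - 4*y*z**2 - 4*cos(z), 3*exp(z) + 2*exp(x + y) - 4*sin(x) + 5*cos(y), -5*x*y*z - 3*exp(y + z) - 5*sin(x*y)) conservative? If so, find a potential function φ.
No, ∇×F = (-5*x*z - 5*x*cos(x*y) - 3*exp(z) - 3*exp(y + z), -3*x*y - 3*y*z + 5*y*cos(x*y) + 4*sin(z), 3*x*z + 4*z**2 + 2*exp(x + y) - 4*cos(x)) ≠ 0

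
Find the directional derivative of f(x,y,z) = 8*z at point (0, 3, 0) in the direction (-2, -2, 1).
8/3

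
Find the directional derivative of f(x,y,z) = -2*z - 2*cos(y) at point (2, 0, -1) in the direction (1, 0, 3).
-3*sqrt(10)/5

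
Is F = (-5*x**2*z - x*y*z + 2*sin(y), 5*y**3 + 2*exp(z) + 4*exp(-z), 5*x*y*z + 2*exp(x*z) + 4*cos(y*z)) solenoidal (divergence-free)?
No, ∇·F = 5*x*y - 10*x*z + 2*x*exp(x*z) + 15*y**2 - y*z - 4*y*sin(y*z)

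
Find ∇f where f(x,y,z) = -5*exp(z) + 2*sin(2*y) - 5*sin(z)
(0, 4*cos(2*y), -5*exp(z) - 5*cos(z))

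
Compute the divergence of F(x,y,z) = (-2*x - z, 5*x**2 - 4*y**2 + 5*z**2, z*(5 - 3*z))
-8*y - 6*z + 3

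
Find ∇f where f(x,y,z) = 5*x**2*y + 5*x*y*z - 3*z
(5*y*(2*x + z), 5*x*(x + z), 5*x*y - 3)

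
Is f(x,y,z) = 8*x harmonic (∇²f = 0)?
Yes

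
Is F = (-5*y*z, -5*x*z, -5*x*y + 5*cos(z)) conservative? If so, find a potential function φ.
Yes, F is conservative. φ = -5*x*y*z + 5*sin(z)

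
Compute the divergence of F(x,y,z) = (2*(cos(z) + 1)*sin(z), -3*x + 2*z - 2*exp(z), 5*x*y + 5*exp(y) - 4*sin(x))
0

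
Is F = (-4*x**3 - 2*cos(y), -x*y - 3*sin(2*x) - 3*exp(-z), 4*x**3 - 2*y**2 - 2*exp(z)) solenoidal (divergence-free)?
No, ∇·F = -12*x**2 - x - 2*exp(z)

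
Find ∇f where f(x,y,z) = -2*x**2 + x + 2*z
(1 - 4*x, 0, 2)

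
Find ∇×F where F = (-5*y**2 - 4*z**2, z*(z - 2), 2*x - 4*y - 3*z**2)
(-2*z - 2, -8*z - 2, 10*y)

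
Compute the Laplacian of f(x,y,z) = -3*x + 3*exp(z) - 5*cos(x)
3*exp(z) + 5*cos(x)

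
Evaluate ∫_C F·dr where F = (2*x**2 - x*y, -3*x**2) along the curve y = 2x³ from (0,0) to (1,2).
-10/3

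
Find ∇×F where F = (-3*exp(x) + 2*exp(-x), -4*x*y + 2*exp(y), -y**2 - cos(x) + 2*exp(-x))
(-2*y, -sin(x) + 2*exp(-x), -4*y)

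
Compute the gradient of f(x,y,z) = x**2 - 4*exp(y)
(2*x, -4*exp(y), 0)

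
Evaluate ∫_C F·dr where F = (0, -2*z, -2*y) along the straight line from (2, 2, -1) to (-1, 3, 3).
-22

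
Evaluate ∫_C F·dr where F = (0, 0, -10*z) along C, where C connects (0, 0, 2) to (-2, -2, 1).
15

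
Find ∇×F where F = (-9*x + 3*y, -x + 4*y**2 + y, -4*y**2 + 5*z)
(-8*y, 0, -4)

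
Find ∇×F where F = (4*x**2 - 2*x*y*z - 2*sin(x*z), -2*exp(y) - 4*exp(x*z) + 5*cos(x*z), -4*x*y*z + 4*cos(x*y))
(x*(-4*z + 4*exp(x*z) - 4*sin(x*y) + 5*sin(x*z)), -2*x*y - 2*x*cos(x*z) + 4*y*z + 4*y*sin(x*y), z*(2*x - 4*exp(x*z) - 5*sin(x*z)))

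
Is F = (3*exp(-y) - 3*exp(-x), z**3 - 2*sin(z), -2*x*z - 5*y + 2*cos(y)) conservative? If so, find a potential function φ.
No, ∇×F = (-3*z**2 - 2*sin(y) + 2*cos(z) - 5, 2*z, 3*exp(-y)) ≠ 0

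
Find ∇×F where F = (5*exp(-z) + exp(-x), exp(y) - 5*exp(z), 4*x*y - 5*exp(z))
(4*x + 5*exp(z), -4*y - 5*exp(-z), 0)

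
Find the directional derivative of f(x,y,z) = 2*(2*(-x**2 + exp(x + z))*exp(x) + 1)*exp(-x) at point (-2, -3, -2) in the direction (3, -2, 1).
sqrt(14)*(8 + 3*(8 - exp(2))*exp(4))*exp(-4)/7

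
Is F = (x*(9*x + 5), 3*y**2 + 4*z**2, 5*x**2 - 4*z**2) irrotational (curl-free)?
No, ∇×F = (-8*z, -10*x, 0)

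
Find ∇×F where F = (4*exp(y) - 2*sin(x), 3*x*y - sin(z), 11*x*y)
(11*x + cos(z), -11*y, 3*y - 4*exp(y))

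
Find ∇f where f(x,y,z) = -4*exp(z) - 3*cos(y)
(0, 3*sin(y), -4*exp(z))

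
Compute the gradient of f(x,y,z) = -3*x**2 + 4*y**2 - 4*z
(-6*x, 8*y, -4)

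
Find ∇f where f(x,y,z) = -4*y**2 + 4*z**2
(0, -8*y, 8*z)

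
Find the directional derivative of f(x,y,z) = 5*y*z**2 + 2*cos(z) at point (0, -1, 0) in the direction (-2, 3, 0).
0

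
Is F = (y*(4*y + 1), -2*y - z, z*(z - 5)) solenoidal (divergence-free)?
No, ∇·F = 2*z - 7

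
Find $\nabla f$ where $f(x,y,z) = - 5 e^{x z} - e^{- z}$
(-5*z*exp(x*z), 0, -5*x*exp(x*z) + exp(-z))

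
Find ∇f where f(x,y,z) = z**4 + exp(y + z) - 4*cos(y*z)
(0, 4*z*sin(y*z) + exp(y + z), 4*y*sin(y*z) + 4*z**3 + exp(y + z))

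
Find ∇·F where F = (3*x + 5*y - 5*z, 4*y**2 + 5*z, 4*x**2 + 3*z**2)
8*y + 6*z + 3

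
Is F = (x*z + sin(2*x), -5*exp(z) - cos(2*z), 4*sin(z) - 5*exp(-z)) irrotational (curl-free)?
No, ∇×F = (5*exp(z) - 2*sin(2*z), x, 0)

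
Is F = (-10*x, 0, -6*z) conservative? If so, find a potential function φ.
Yes, F is conservative. φ = -5*x**2 - 3*z**2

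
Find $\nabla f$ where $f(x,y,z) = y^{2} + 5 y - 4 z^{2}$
(0, 2*y + 5, -8*z)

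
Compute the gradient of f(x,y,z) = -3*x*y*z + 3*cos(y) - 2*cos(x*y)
(y*(-3*z + 2*sin(x*y)), -3*x*z + 2*x*sin(x*y) - 3*sin(y), -3*x*y)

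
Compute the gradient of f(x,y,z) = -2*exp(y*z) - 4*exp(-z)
(0, -2*z*exp(y*z), -2*y*exp(y*z) + 4*exp(-z))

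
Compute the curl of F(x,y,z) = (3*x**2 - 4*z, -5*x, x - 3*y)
(-3, -5, -5)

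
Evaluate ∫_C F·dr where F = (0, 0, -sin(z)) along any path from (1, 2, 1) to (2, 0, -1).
0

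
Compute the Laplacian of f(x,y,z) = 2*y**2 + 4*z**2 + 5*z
12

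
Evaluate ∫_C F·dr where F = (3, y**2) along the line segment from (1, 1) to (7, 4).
39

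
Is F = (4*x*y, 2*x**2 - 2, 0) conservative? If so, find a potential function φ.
Yes, F is conservative. φ = 2*y*(x**2 - 1)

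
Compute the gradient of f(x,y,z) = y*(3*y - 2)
(0, 6*y - 2, 0)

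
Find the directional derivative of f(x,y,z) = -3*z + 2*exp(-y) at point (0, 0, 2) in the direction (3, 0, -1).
3*sqrt(10)/10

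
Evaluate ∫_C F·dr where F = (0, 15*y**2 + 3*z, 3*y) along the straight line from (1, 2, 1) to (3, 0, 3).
-46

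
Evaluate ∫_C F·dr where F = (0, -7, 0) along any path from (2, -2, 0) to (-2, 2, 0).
-28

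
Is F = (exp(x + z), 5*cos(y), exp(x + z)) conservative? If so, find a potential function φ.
Yes, F is conservative. φ = exp(x + z) + 5*sin(y)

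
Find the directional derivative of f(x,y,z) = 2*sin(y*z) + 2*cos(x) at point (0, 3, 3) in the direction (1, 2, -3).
-3*sqrt(14)*cos(9)/7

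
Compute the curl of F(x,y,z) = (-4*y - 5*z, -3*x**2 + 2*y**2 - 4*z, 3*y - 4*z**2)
(7, -5, 4 - 6*x)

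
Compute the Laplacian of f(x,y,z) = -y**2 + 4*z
-2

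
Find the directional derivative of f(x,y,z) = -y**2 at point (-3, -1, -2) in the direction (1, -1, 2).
-sqrt(6)/3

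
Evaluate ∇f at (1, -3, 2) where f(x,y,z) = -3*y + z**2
(0, -3, 4)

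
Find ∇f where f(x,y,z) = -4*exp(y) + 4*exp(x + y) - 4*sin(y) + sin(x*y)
(y*cos(x*y) + 4*exp(x + y), x*cos(x*y) - 4*exp(y) + 4*exp(x + y) - 4*cos(y), 0)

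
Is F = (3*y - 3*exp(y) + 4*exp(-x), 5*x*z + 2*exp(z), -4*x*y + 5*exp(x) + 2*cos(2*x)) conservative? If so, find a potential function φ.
No, ∇×F = (-9*x - 2*exp(z), 4*y - 5*exp(x) + 4*sin(2*x), 5*z + 3*exp(y) - 3) ≠ 0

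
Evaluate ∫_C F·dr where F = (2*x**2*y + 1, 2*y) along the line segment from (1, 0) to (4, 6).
210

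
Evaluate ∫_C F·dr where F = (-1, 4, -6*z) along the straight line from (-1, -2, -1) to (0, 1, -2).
2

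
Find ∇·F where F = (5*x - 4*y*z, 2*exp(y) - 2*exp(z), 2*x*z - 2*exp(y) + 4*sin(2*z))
2*x + 2*exp(y) + 8*cos(2*z) + 5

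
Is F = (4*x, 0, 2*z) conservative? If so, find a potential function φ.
Yes, F is conservative. φ = 2*x**2 + z**2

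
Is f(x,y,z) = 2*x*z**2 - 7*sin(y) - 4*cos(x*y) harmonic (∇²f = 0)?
No, ∇²f = 4*x**2*cos(x*y) + 4*x + 4*y**2*cos(x*y) + 7*sin(y)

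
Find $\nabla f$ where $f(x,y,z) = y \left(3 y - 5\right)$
(0, 6*y - 5, 0)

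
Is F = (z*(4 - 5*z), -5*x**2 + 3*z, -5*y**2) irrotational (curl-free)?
No, ∇×F = (-10*y - 3, 4 - 10*z, -10*x)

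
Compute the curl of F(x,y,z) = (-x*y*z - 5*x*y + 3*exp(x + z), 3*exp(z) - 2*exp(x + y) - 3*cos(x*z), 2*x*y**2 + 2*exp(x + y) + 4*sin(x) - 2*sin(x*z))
(4*x*y - 3*x*sin(x*z) - 3*exp(z) + 2*exp(x + y), -x*y - 2*y**2 + 2*z*cos(x*z) - 2*exp(x + y) + 3*exp(x + z) - 4*cos(x), x*z + 5*x + 3*z*sin(x*z) - 2*exp(x + y))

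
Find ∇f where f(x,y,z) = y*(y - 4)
(0, 2*y - 4, 0)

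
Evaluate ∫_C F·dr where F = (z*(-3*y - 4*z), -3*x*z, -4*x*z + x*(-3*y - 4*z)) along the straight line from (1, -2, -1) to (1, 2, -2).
6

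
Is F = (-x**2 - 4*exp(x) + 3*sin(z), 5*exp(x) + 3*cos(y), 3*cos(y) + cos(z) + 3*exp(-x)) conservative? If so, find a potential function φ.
No, ∇×F = (-3*sin(y), 3*cos(z) + 3*exp(-x), 5*exp(x)) ≠ 0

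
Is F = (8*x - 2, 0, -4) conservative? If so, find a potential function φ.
Yes, F is conservative. φ = 4*x**2 - 2*x - 4*z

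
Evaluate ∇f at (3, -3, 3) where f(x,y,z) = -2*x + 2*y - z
(-2, 2, -1)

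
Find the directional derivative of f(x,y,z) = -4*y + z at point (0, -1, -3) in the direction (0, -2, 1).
9*sqrt(5)/5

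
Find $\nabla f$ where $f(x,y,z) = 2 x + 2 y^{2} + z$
(2, 4*y, 1)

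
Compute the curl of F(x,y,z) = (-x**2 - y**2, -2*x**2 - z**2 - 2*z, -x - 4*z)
(2*z + 2, 1, -4*x + 2*y)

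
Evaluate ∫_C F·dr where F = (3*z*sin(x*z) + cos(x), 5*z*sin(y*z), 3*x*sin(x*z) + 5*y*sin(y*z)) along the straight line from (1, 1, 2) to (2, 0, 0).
-8 + 8*cos(2) - sin(1) + sin(2)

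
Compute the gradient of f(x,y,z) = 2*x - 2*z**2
(2, 0, -4*z)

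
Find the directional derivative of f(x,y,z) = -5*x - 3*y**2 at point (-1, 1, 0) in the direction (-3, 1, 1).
9*sqrt(11)/11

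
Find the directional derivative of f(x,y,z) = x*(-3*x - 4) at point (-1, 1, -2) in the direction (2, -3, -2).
4*sqrt(17)/17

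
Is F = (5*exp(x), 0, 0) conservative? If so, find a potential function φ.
Yes, F is conservative. φ = 5*exp(x)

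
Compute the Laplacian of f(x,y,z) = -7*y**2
-14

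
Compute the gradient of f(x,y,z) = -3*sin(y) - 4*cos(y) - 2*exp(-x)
(2*exp(-x), 4*sin(y) - 3*cos(y), 0)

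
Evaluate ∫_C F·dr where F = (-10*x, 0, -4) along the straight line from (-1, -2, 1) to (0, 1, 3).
-3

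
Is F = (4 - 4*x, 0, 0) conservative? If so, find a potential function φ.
Yes, F is conservative. φ = 2*x*(2 - x)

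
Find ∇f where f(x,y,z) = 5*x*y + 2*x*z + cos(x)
(5*y + 2*z - sin(x), 5*x, 2*x)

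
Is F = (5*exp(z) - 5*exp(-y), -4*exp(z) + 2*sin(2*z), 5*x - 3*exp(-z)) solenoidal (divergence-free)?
No, ∇·F = 3*exp(-z)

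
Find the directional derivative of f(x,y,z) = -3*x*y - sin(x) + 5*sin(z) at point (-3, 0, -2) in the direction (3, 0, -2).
-sqrt(13)*(10*cos(2) + 3*cos(3))/13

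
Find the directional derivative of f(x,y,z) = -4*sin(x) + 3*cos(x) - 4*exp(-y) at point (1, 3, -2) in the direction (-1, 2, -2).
8*exp(-3)/3 + 4*cos(1)/3 + sin(1)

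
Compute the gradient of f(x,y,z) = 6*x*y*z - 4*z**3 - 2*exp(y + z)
(6*y*z, 6*x*z - 2*exp(y + z), 6*x*y - 12*z**2 - 2*exp(y + z))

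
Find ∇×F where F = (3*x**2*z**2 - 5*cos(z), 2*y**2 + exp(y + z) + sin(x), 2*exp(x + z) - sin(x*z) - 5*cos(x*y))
(5*x*sin(x*y) - exp(y + z), 6*x**2*z - 5*y*sin(x*y) + z*cos(x*z) - 2*exp(x + z) + 5*sin(z), cos(x))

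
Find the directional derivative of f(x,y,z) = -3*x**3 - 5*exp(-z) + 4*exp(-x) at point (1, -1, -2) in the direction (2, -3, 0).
2*sqrt(13)*(-9*E - 4)*exp(-1)/13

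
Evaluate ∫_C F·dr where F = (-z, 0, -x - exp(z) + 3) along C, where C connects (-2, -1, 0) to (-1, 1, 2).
9 - exp(2)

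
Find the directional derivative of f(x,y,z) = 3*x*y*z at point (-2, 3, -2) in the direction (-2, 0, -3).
90*sqrt(13)/13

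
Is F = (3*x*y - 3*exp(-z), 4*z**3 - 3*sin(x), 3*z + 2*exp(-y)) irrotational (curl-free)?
No, ∇×F = (-12*z**2 - 2*exp(-y), 3*exp(-z), -3*x - 3*cos(x))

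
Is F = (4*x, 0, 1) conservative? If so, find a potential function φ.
Yes, F is conservative. φ = 2*x**2 + z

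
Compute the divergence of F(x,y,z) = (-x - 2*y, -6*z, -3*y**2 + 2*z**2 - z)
4*z - 2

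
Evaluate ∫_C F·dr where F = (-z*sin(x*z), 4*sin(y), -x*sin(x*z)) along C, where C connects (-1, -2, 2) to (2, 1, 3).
-4*cos(1) + 3*cos(2) + cos(6)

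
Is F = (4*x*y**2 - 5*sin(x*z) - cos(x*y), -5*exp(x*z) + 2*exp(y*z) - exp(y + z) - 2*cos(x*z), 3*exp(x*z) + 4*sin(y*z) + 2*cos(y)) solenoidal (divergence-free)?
No, ∇·F = 3*x*exp(x*z) + 4*y**2 + y*sin(x*y) + 4*y*cos(y*z) + 2*z*exp(y*z) - 5*z*cos(x*z) - exp(y + z)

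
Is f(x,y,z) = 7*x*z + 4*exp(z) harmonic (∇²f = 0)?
No, ∇²f = 4*exp(z)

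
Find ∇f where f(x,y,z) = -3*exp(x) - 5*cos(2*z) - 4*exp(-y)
(-3*exp(x), 4*exp(-y), 10*sin(2*z))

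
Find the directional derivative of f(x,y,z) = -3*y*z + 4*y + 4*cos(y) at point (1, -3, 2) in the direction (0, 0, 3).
9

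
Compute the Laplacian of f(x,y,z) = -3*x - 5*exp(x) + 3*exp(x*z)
3*x**2*exp(x*z) + 3*z**2*exp(x*z) - 5*exp(x)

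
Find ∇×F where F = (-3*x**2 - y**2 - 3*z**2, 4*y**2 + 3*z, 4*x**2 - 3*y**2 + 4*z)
(-6*y - 3, -8*x - 6*z, 2*y)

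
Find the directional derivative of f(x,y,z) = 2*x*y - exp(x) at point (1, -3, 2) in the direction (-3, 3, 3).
sqrt(3)*(E + 8)/3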